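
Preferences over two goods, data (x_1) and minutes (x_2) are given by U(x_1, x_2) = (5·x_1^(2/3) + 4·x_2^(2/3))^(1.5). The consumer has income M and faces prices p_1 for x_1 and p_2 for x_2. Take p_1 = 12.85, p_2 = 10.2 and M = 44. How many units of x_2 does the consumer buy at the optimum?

x_2* = 1.9339

MRS = MU_x_1/MU_x_2 = (5/4)·(x_2/x_1)^(1/3). Set equal to p_1/p_2.
Solve for the ratio: x_2/x_1 = [(4/5)·p_1/p_2]^(3).
With the ratio pinned down, the budget gives x_1* = M/(p_1 + p_2·(x_2/x_1)) and x_2* = (x_2/x_1)·x_1*.
Numerically x_2/x_1 = 1.023714, so x_1* = 44/(12.85 + 10.2·1.023714) = 1.8891 and x_2* = 1.023714·1.8891 = 1.9339.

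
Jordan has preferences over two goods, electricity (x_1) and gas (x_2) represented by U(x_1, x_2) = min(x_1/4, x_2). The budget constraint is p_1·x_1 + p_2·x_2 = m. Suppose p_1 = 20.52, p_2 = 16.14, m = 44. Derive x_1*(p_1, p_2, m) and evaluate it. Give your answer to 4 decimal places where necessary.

Leontief preferences: the optimum is at the kink where x_1/4 = x_2/1, i.e. x_2 = (1/4)·x_1.
Budget: p_1·x_1 + p_2·(1/4)·x_1 = m, so (4·p_1 + p_2)·x_1 = 4·m.
Demand: x_1*(p_1,p_2,m) = 4·m/(4·p_1 + p_2), x_2* = m/(4·p_1 + p_2).
Here 4·20.52 + 16.14 = 98.22, giving x_1* = 1.7919.

x_1* = 1.7919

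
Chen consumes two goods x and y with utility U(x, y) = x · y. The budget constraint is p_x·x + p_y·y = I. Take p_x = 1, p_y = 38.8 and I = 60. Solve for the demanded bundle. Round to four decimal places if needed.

Demand: x*(p_x,p_y,I) = 0.5·I/p_x and y* = 0.5·I/p_y.
At p_x=1, p_y=38.8, I=60: x* = 0.5·60/1 = 30, y* = 0.7732.

x* = 30, y* = 0.7732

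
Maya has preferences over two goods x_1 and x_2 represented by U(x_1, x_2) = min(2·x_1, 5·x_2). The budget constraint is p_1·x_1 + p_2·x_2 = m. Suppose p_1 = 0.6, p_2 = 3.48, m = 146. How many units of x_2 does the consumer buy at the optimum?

Leontief preferences: the optimum is at the kink where x_1/5 = x_2/2, i.e. x_2 = (2/5)·x_1.
Budget: p_1·x_1 + p_2·(2/5)·x_1 = m, so (5·p_1 + 2·p_2)·x_1 = 5·m.
Demand: x_1*(p_1,p_2,m) = 5·m/(5·p_1 + 2·p_2), x_2* = 2·m/(5·p_1 + 2·p_2).
Here 5·0.6 + 2·3.48 = 9.96, giving x_2* = 29.3173.

x_2* = 29.3173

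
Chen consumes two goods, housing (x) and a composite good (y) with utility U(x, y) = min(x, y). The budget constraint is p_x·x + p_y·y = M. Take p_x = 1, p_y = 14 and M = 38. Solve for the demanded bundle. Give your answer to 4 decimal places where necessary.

x* = 2.5333, y* = 2.5333

Demand: x*(p_x,p_y,M) = M/(p_x + p_y), y* = M/(p_x + p_y).
Here 1 + 14 = 15, giving x* = 2.5333 and y* = 2.5333.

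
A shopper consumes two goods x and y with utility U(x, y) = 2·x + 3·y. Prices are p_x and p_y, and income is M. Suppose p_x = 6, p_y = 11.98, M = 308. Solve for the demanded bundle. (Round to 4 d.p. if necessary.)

Perfect substitutes: compare marginal utility per dollar. 2/p_x vs 3/p_y → 0.3333 vs 0.2504.
x gives more utility per dollar, so spend all income on x: x* = M/p_x, y* = 0.
Numerically: x* = 51.3333, y* = 0.

x* = 51.3333, y* = 0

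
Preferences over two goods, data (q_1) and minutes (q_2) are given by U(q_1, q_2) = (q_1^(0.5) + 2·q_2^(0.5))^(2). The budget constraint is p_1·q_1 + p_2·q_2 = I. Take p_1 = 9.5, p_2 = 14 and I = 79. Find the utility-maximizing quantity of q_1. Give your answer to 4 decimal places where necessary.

From the CES first-order condition, (1/2)·(q_2/q_1)^(0.5) = p_1/p_2.
Hence q_2/q_1 = (2·p_1/p_2)^(1/(0.5)), i.e. raised to the 2 power.
With the ratio pinned down, the budget gives q_1* = I/(p_1 + p_2·(q_2/q_1)) and q_2* = (q_2/q_1)·q_1*.
Numerically q_2/q_1 = 1.841837, so q_1* = 79/(9.5 + 14·1.841837) = 2.2389.

q_1* = 2.2389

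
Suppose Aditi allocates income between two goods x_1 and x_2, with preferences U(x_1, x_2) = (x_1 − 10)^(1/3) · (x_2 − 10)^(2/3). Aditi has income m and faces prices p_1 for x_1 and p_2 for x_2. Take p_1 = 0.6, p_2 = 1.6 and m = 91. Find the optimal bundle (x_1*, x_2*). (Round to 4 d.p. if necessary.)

MRS = (1/2)·(x_2−10)/(x_1−10). Tangency with p_1/p_2 gives x_2−10 = 2·(p_1/p_2)·(x_1−10).
After buying the subsistence bundle (10, 10), a share 1/3 of the remaining income goes to x_1: x_1* = 10 + 1/3·(m − 10p_1 − 10p_2)/p_1.
Discretionary income = 91 − 10·0.6 − 10·1.6 = 69; x_1* = 10 + 1/3·69/0.6 = 48.3333; x_2* = 10 + 2/3·69/1.6 = 38.75.

x_1* = 48.3333, x_2* = 38.75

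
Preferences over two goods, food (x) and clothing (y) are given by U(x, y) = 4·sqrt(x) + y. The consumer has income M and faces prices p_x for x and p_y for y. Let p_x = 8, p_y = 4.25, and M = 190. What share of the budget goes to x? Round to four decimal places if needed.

Utility is quasi-linear in y; the FOC for x is 2/√x = p_x/p_y.
Solve: √x = 2·p_y/p_x, so x*(p_x,p_y) = (2·p_y/p_x)², and y* = (M − p_x·x*)/p_y.
Plugging in: x* = (2·4.25/8)² = 1.1289, y* = 42.5809.
Expenditure on x: 8·1.1289 = 9.0312; share = 0.0475.

share on x = 0.0475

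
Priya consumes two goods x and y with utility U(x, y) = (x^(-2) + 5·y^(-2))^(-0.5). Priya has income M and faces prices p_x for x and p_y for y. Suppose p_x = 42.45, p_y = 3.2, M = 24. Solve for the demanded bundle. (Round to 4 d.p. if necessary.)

MU_x ∝ x^(-3), MU_y ∝ 5·y^(-3), so MRS = (1/5)·(y/x)^(3) = p_x/p_y.
Hence y/x = (5·p_x/p_y)^(1/(3)), i.e. raised to the 1/3 power.
With the ratio pinned down, the budget gives x* = M/(p_x + p_y·(y/x)) and y* = (y/x)·x*.
Numerically y/x = 4.047926, so x* = 24/(42.45 + 3.2·4.047926) = 0.4332 and y* = 4.047926·0.4332 = 1.7535.

x* = 0.4332, y* = 1.7535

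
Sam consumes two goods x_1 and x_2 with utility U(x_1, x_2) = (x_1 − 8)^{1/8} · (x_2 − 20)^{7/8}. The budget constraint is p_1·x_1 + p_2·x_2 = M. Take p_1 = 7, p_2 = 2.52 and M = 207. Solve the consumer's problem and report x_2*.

x_2* = 54.9306

This is Cobb-Douglas in (x_1−8, x_2−20): tangency gives 0.125·p_2·(x_2−20) = 0.875·p_1·(x_1−8).
Substituting into the budget: x_1* = 8 + 0.125·(M − 8·p_1 − 20·p_2)/p_1, and x_2* = 20 + 0.875·(…)/p_2.
Discretionary income = 207 − 8·7 − 20·2.52 = 100.6; x_2* = 20 + 0.875·100.6/2.52 = 54.9306.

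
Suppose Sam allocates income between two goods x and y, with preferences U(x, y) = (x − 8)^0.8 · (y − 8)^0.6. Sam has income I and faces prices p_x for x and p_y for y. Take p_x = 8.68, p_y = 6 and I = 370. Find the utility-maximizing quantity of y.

This is Cobb-Douglas in (x−8, y−8): tangency gives 0.8·p_y·(y−8) = 0.6·p_x·(x−8).
After buying the subsistence bundle (8, 8), a share 4/7 of the remaining income goes to x: x* = 8 + 4/7·(I − 8p_x − 8p_y)/p_x.
Discretionary income = 370 − 8·8.68 − 8·6 = 252.56; y* = 8 + 3/7·252.56/6 = 26.04.

y* = 26.04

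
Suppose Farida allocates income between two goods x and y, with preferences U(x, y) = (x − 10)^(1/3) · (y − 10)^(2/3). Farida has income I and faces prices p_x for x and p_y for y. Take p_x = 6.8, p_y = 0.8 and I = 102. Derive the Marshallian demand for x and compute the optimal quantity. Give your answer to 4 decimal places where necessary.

x* = 11.2745

This is Cobb-Douglas in (x−10, y−10): tangency gives 1/3·p_y·(y−10) = 2/3·p_x·(x−10).
Substituting into the budget: x* = 10 + 1/3·(I − 10·p_x − 10·p_y)/p_x, and y* = 10 + 2/3·(…)/p_y.
Discretionary income = 102 − 10·6.8 − 10·0.8 = 26; x* = 10 + 1/3·26/6.8 = 11.2745.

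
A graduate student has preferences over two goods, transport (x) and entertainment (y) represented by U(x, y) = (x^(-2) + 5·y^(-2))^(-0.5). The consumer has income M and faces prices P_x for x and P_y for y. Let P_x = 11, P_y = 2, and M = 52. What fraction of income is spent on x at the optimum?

MRS = MU_x/MU_y = (1/5)·(y/x)^(3). Set equal to P_x/P_y.
Solve for the ratio: y/x = [5·P_x/P_y]^(1/3).
Substitute y = (y/x)·x into the budget: x* = M/(P_x + P_y·(y/x)).
Numerically y/x = 3.018405, so x* = 52/(11 + 2·3.018405) = 3.0522 and y* = 3.018405·3.0522 = 9.2128.
Expenditure on x: 11·3.0522 = 33.5744; share = 0.6457.

share on x = 0.6457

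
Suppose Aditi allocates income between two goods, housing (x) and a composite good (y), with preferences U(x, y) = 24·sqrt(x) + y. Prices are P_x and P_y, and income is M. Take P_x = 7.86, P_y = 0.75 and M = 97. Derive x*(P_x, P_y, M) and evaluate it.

x* = 1.3111

MU_x = 12/√x, MU_y = 1. Tangency: 12/√x = P_x/P_y.
Thus x* = (12·P_y/P_x)² — independent of M — with the rest of income spent on y.
Plugging in: x* = (12·0.75/7.86)² = 1.3111.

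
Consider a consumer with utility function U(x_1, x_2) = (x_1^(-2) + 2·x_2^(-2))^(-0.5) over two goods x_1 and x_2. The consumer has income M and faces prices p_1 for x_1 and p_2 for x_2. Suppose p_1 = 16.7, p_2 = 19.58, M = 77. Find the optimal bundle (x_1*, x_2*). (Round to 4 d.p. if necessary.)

x_1* = 1.9204, x_2* = 2.2946

From the CES first-order condition, (1/2)·(x_2/x_1)^(3) = p_1/p_2.
Hence x_2/x_1 = (2·p_1/p_2)^(1/(3)), i.e. raised to the 1/3 power.
Substitute x_2 = (x_2/x_1)·x_1 into the budget: x_1* = M/(p_1 + p_2·(x_2/x_1)).
Numerically x_2/x_1 = 1.194844, so x_1* = 77/(16.7 + 19.58·1.194844) = 1.9204 and x_2* = 1.194844·1.9204 = 2.2946.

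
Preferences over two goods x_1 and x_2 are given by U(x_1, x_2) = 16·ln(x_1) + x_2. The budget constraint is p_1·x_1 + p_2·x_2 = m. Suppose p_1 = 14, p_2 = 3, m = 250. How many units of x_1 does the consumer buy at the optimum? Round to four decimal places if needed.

Set MRS = p_1/p_2: (16/x_1)/1 = p_1/p_2.
So x_1*(p_1,p_2) = 16·p_2/p_1, independent of income; and x_2* = (m − 16·p_2)/p_2.
At the given prices: x_1* = 16·3/14 = 3.4286.

x_1* = 3.4286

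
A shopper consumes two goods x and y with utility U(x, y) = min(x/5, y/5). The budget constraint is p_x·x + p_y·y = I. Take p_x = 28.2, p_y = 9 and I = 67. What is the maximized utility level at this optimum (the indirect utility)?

V = 0.3602

Demand: x*(p_x,p_y,I) = 5·I/(5·p_x + 5·p_y), y* = 5·I/(5·p_x + 5·p_y).
Here 5·28.2 + 5·9 = 186, giving x* = 1.8011 and y* = 1.8011.
Utility at the optimum: U(1.8011, 1.8011) = 0.3602.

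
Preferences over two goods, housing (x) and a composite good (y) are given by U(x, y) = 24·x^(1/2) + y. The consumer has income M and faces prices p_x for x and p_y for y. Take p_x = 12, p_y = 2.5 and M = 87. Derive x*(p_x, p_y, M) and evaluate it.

x* = 6.25

Plugging in: x* = (12·2.5/12)² = 6.25.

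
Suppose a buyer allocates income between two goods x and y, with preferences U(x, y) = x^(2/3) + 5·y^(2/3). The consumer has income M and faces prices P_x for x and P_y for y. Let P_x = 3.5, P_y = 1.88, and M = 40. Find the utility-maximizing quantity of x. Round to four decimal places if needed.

Numerically y/x = 806.567277, so x* = 40/(3.5 + 1.88·806.567277) = 0.0263.

x* = 0.0263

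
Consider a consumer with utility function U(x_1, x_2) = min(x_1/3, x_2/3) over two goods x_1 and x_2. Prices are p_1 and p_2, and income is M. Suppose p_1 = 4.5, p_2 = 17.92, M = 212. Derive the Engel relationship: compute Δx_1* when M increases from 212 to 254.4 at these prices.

With perfect complements, no substitution: consume in ratio x_1:x_2 = 3:3.
Budget: p_1·x_1 + p_2·x_1 = M, so (3·p_1 + 3·p_2)·x_1 = 3·M.
Demand: x_1*(p_1,p_2,M) = 3·M/(3·p_1 + 3·p_2), x_2* = 3·M/(3·p_1 + 3·p_2).
Here 3·4.5 + 3·17.92 = 67.26, giving x_1* = 9.4558.
At M' = 254.4: x_1* = 11.347. Change: 11.347 − 9.4558 = 1.8912.

Δx_1* = 1.8912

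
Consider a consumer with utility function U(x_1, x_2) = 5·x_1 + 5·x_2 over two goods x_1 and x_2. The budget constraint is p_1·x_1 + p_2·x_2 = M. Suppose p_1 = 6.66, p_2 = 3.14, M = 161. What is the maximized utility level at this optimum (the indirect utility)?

V = 256.3694

Numerically: x_1* = 0, x_2* = 51.2739.
Utility at the optimum: U(0, 51.2739) = 256.3694.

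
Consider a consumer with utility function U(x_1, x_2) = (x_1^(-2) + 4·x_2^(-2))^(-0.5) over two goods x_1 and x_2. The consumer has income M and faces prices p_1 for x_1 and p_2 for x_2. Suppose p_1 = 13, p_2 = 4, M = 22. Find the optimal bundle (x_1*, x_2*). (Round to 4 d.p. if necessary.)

x_1* = 0.9819, x_2* = 2.3088

From the CES first-order condition, (1/4)·(x_2/x_1)^(3) = p_1/p_2.
Solve for the ratio: x_2/x_1 = [4·p_1/p_2]^(1/3).
With the ratio pinned down, the budget gives x_1* = M/(p_1 + p_2·(x_2/x_1)) and x_2* = (x_2/x_1)·x_1*.
Numerically x_2/x_1 = 2.351335, so x_1* = 22/(13 + 4·2.351335) = 0.9819 and x_2* = 2.351335·0.9819 = 2.3088.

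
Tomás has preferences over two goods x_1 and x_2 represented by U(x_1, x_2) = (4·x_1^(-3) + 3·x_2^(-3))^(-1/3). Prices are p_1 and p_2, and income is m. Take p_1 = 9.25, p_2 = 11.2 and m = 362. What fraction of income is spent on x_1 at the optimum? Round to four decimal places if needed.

share on x_1 = 0.4821

MRS = MU_x_1/MU_x_2 = (4/3)·(x_2/x_1)^(4). Set equal to p_1/p_2.
Hence x_2/x_1 = ((3/4)·p_1/p_2)^(1/(4)), i.e. raised to the 0.25 power.
Substitute x_2 = (x_2/x_1)·x_1 into the budget: x_1* = m/(p_1 + p_2·(x_2/x_1)).
Numerically x_2/x_1 = 0.887148, so x_1* = 362/(9.25 + 11.2·0.887148) = 18.8679 and x_2* = 0.887148·18.8679 = 16.7386.
Expenditure on x_1: 9.25·18.8679 = 174.5277; share = 0.4821.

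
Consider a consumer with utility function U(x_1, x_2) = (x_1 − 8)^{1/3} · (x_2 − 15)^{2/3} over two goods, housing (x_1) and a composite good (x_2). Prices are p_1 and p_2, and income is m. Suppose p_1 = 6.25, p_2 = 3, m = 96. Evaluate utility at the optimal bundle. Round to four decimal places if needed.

MRS = (1/2)·(x_2−15)/(x_1−8). Tangency with p_1/p_2 gives x_2−15 = 2·(p_1/p_2)·(x_1−8).
After buying the subsistence bundle (8, 15), a share 1/3 of the remaining income goes to x_1: x_1* = 8 + 1/3·(m − 8p_1 − 15p_2)/p_1.
Discretionary income = 96 − 8·6.25 − 15·3 = 1; x_1* = 8 + 1/3·1/6.25 = 8.0533; x_2* = 15 + 2/3·1/3 = 15.2222.
Utility at the optimum: U(8.0533, 15.2222) = 0.1381.

V = 0.1381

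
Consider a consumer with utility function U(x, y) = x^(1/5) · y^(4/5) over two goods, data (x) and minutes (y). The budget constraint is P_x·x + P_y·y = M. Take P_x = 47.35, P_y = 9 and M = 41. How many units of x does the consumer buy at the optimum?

Tangency: MRS = (1/4)·y/x = P_x/P_y.
So 0.2·P_y·y = 0.8·P_x·x; combined with the budget, a share 0.2 of income goes to x.
Demand: x*(P_x,P_y,M) = 0.2·M/P_x and y* = 0.8·M/P_y.
At P_x=47.35, P_y=9, M=41: x* = 0.2·41/47.35 = 0.1732.

x* = 0.1732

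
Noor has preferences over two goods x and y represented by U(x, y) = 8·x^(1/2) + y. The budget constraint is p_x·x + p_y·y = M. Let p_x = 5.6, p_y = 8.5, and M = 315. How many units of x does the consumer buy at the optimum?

x* = 36.8622

Utility is quasi-linear in y; the FOC for x is 4/√x = p_x/p_y.
Thus x* = (4·p_y/p_x)² — independent of M — with the rest of income spent on y.
Plugging in: x* = (4·8.5/5.6)² = 36.8622.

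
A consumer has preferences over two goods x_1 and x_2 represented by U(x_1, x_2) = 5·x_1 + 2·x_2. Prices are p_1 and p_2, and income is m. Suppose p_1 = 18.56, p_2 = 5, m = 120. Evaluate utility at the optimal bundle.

V = 48

Linear utility — the consumer picks whichever good has higher MU/price: 5/18.56 = 0.2694 vs 2/5 = 0.4.
x_2 gives more utility per dollar, so spend all income on x_2: x_2* = m/p_2, x_1* = 0.
Numerically: x_1* = 0, x_2* = 24.
Utility at the optimum: U(0, 24) = 48.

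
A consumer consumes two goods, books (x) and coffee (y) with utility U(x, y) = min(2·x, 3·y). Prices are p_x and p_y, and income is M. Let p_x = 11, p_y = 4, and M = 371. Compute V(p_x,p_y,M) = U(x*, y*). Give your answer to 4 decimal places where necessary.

V = 54.2927

With perfect complements, no substitution: consume in ratio x:y = 3:2.
Budget: p_x·x + p_y·(2/3)·x = M, so (3·p_x + 2·p_y)·x = 3·M.
Demand: x*(p_x,p_y,M) = 3·M/(3·p_x + 2·p_y), y* = 2·M/(3·p_x + 2·p_y).
Here 3·11 + 2·4 = 41, giving x* = 27.1463 and y* = 18.0976.
Utility at the optimum: U(27.1463, 18.0976) = 54.2927.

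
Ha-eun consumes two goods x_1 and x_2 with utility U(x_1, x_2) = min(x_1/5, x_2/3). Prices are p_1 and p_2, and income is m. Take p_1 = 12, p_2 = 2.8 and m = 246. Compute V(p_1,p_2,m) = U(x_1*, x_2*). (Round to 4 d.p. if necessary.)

V = 3.5965

With perfect complements, no substitution: consume in ratio x_1:x_2 = 5:3.
Budget: p_1·x_1 + p_2·(3/5)·x_1 = m, so (5·p_1 + 3·p_2)·x_1 = 5·m.
Demand: x_1*(p_1,p_2,m) = 5·m/(5·p_1 + 3·p_2), x_2* = 3·m/(5·p_1 + 3·p_2).
Here 5·12 + 3·2.8 = 68.4, giving x_1* = 17.9825 and x_2* = 10.7895.
Utility at the optimum: U(17.9825, 10.7895) = 3.5965.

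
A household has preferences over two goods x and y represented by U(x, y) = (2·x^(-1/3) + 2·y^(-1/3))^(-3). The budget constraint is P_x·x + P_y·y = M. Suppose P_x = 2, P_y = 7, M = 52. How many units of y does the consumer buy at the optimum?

y* = 4.2912

Substitute y = (y/x)·x into the budget: x* = M/(P_x + P_y·(y/x)).
Numerically y/x = 0.390795, so x* = 52/(2 + 7·0.390795) = 10.9807 and y* = 0.390795·10.9807 = 4.2912.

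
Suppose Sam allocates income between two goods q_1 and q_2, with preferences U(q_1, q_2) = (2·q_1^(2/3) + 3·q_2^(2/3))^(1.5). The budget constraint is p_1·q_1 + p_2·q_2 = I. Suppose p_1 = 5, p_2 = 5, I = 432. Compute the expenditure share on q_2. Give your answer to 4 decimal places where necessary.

share on q_2 = 0.7714

MU_q_1 ∝ 2·q_1^(-1/3), MU_q_2 ∝ 3·q_2^(-1/3), so MRS = (2/3)·(q_2/q_1)^(1/3) = p_1/p_2.
Hence q_2/q_1 = ((3/2)·p_1/p_2)^(1/(1/3)), i.e. raised to the 3 power.
With the ratio pinned down, the budget gives q_1* = I/(p_1 + p_2·(q_2/q_1)) and q_2* = (q_2/q_1)·q_1*.
Numerically q_2/q_1 = 3.375, so q_1* = 432/(5 + 5·3.375) = 19.7486 and q_2* = 3.375·19.7486 = 66.6514.
Expenditure on q_2: 5·66.6514 = 333.2571; share = 0.7714.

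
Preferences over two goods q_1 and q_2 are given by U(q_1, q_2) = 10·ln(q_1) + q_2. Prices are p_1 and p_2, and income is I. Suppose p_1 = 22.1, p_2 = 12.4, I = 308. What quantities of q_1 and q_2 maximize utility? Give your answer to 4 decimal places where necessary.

MU_q_1 = 10/q_1, MU_q_2 = 1. Tangency: 10/q_1 = p_1/p_2.
So q_1*(p_1,p_2) = 10·p_2/p_1, independent of income; and q_2* = (I − 10·p_2)/p_2.
At the given prices: q_1* = 10·12.4/22.1 = 5.6109, and q_2* = 14.8387.

q_1* = 5.6109, q_2* = 14.8387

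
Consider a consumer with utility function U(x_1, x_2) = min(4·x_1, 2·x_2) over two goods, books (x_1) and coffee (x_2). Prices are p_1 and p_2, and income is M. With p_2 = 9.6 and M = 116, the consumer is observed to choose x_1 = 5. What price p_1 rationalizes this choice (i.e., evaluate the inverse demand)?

p_1 = 4

With perfect complements, no substitution: consume in ratio x_1:x_2 = 2:4.
Budget: p_1·x_1 + p_2·2·x_1 = M, so (2·p_1 + 4·p_2)·x_1 = 2·M.
Demand: x_1*(p_1,p_2,M) = 2·M/(2·p_1 + 4·p_2), x_2* = 4·M/(2·p_1 + 4·p_2).
Set x_1* = 5 in the demand function and solve for p_1: p_1 = 4.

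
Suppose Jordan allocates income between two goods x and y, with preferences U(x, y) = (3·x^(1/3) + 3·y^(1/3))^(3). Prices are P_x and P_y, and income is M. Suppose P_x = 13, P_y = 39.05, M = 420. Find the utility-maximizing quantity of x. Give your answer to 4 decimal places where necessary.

x* = 20.4871

Substitute y = (y/x)·x into the budget: x* = M/(P_x + P_y·(y/x)).
Numerically y/x = 0.192081, so x* = 420/(13 + 39.05·0.192081) = 20.4871.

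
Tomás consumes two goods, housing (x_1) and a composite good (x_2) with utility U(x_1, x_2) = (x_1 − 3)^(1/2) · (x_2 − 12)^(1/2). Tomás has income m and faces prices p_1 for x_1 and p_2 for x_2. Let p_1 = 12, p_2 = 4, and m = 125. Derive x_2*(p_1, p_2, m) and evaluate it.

MRS = (x_2−12)/(x_1−3). Tangency with p_1/p_2 gives x_2−12 = (p_1/p_2)·(x_1−3).
After buying the subsistence bundle (3, 12), a share 0.5 of the remaining income goes to x_1: x_1* = 3 + 0.5·(m − 3p_1 − 12p_2)/p_1.
Discretionary income = 125 − 3·12 − 12·4 = 41; x_2* = 12 + 0.5·41/4 = 17.125.

x_2* = 17.125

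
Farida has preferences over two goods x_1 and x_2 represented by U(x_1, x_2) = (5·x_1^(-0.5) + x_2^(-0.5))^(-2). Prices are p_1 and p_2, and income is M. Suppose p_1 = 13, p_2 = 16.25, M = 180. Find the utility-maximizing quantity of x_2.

MRS = MU_x_1/MU_x_2 = 5·(x_2/x_1)^(1.5). Set equal to p_1/p_2.
Solve for the ratio: x_2/x_1 = [(1/5)·p_1/p_2]^(2/3).
With the ratio pinned down, the budget gives x_1* = M/(p_1 + p_2·(x_2/x_1)) and x_2* = (x_2/x_1)·x_1*.
Numerically x_2/x_1 = 0.294723, so x_1* = 180/(13 + 16.25·0.294723) = 10.1185 and x_2* = 0.294723·10.1185 = 2.9821.

x_2* = 2.9821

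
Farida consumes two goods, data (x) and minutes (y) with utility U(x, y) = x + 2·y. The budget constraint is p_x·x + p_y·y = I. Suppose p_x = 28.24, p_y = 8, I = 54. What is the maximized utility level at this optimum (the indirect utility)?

Perfect substitutes: compare marginal utility per dollar. 1/p_x vs 2/p_y → 0.0354 vs 0.25.
y gives more utility per dollar, so spend all income on y: y* = I/p_y, x* = 0.
Numerically: x* = 0, y* = 6.75.
Utility at the optimum: U(0, 6.75) = 13.5.

V = 13.5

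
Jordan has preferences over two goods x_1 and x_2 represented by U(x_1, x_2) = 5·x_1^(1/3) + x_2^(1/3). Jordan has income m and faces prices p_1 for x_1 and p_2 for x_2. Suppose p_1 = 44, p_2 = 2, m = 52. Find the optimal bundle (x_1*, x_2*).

With the ratio pinned down, the budget gives x_1* = m/(p_1 + p_2·(x_2/x_1)) and x_2* = (x_2/x_1)·x_1*.
Numerically x_2/x_1 = 9.229518, so x_1* = 52/(44 + 2·9.229518) = 0.8325 and x_2* = 9.229518·0.8325 = 7.684.

x_1* = 0.8325, x_2* = 7.684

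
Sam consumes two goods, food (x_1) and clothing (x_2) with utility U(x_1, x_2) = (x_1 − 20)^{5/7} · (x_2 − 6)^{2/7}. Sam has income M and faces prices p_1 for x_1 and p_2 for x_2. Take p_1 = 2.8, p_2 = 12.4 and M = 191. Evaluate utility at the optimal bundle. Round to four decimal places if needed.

Let x_1' = x_1−20, x_2' = x_2−6. MRS = (5/2)·x_2'/x_1' = p_1/p_2.
After buying the subsistence bundle (20, 6), a share 5/7 of the remaining income goes to x_1: x_1* = 20 + 5/7·(M − 20p_1 − 6p_2)/p_1.
Discretionary income = 191 − 20·2.8 − 6·12.4 = 60.6; x_1* = 20 + 5/7·60.6/2.8 = 35.4592; x_2* = 6 + 2/7·60.6/12.4 = 7.3963.
Utility at the optimum: U(35.4592, 7.3963) = 7.7775.

V = 7.7775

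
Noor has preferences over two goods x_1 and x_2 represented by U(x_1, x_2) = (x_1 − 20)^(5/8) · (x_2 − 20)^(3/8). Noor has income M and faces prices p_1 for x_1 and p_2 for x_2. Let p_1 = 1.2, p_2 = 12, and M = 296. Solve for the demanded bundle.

x_1* = 36.6667, x_2* = 21

After buying the subsistence bundle (20, 20), a share 0.625 of the remaining income goes to x_1: x_1* = 20 + 0.625·(M − 20p_1 − 20p_2)/p_1.
Discretionary income = 296 − 20·1.2 − 20·12 = 32; x_1* = 20 + 0.625·32/1.2 = 36.6667; x_2* = 20 + 0.375·32/12 = 21.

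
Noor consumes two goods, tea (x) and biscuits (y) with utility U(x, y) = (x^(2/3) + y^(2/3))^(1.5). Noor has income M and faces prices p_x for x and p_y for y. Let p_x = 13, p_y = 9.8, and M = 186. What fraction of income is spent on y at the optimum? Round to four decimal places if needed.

share on y = 0.6376

From the CES first-order condition, (y/x)^(1/3) = p_x/p_y.
Hence y/x = (p_x/p_y)^(1/(1/3)), i.e. raised to the 3 power.
Substitute y = (y/x)·x into the budget: x* = M/(p_x + p_y·(y/x)).
Numerically y/x = 2.334274, so x* = 186/(13 + 9.8·2.334274) = 5.1845 and y* = 2.334274·5.1845 = 12.1021.
Expenditure on y: 9.8·12.1021 = 118.601; share = 0.6376.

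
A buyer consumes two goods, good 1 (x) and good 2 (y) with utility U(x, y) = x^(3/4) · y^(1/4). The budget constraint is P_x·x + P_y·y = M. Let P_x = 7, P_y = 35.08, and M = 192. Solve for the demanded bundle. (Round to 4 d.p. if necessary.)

x* = 20.5714, y* = 1.3683

Demand: x*(P_x,P_y,M) = 0.75·M/P_x and y* = 0.25·M/P_y.
At P_x=7, P_y=35.08, M=192: x* = 0.75·192/7 = 20.5714, y* = 1.3683.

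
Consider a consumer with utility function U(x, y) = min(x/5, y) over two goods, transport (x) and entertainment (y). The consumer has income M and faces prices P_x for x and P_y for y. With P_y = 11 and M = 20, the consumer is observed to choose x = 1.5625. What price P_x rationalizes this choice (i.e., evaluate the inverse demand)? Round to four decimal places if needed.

P_x = 10.6

With perfect complements, no substitution: consume in ratio x:y = 5:1.
Budget: P_x·x + P_y·(1/5)·x = M, so (5·P_x + P_y)·x = 5·M.
Demand: x*(P_x,P_y,M) = 5·M/(5·P_x + P_y), y* = M/(5·P_x + P_y).
Set x* = 1.5625 in the demand function and solve for P_x: P_x = 10.6.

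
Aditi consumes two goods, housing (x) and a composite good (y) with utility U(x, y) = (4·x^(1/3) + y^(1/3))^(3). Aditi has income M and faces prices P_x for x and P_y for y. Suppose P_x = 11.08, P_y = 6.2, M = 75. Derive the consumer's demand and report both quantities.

x* = 5.7998, y* = 1.732

MU_x ∝ 4·x^(-2/3), MU_y ∝ y^(-2/3), so MRS = 4·(y/x)^(2/3) = P_x/P_y.
Solve for the ratio: y/x = [(1/4)·P_x/P_y]^(1.5).
With the ratio pinned down, the budget gives x* = M/(P_x + P_y·(y/x)) and y* = (y/x)·x*.
Numerically y/x = 0.298629, so x* = 75/(11.08 + 6.2·0.298629) = 5.7998 and y* = 0.298629·5.7998 = 1.732.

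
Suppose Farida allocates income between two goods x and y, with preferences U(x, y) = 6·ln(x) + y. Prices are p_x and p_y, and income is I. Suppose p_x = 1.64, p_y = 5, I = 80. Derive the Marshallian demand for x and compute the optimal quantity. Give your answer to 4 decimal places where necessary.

Set MRS = p_x/p_y: (6/x)/1 = p_x/p_y.
So x*(p_x,p_y) = 6·p_y/p_x, independent of income; and y* = (I − 6·p_y)/p_y.
At the given prices: x* = 6·5/1.64 = 18.2927.

x* = 18.2927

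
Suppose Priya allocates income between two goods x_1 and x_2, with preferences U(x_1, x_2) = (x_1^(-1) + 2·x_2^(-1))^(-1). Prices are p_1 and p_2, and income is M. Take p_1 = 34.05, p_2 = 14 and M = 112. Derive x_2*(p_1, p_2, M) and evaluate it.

x_2* = 3.8045

From the CES first-order condition, (1/2)·(x_2/x_1)^(2) = p_1/p_2.
Solve for the ratio: x_2/x_1 = [2·p_1/p_2]^(0.5).
With the ratio pinned down, the budget gives x_1* = M/(p_1 + p_2·(x_2/x_1)) and x_2* = (x_2/x_1)·x_1*.
Numerically x_2/x_1 = 2.205513, so x_1* = 112/(34.05 + 14·2.205513) = 1.725 and x_2* = 2.205513·1.725 = 3.8045.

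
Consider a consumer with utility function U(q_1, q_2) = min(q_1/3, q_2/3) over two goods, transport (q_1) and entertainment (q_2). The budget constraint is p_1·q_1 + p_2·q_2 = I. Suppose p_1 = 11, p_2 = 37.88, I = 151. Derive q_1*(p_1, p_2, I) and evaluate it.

q_1* = 3.0892

With perfect complements, no substitution: consume in ratio q_1:q_2 = 3:3.
Budget: p_1·q_1 + p_2·q_1 = I, so (3·p_1 + 3·p_2)·q_1 = 3·I.
Demand: q_1*(p_1,p_2,I) = 3·I/(3·p_1 + 3·p_2), q_2* = 3·I/(3·p_1 + 3·p_2).
Here 3·11 + 3·37.88 = 146.64, giving q_1* = 3.0892.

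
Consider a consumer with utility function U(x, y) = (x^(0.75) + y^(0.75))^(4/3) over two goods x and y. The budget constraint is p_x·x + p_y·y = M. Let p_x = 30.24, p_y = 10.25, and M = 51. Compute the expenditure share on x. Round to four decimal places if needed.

MU_x ∝ x^(-0.25), MU_y ∝ y^(-0.25), so MRS = (y/x)^(0.25) = p_x/p_y.
Hence y/x = (p_x/p_y)^(1/(0.25)), i.e. raised to the 4 power.
With the ratio pinned down, the budget gives x* = M/(p_x + p_y·(y/x)) and y* = (y/x)·x*.
Numerically y/x = 75.758556, so x* = 51/(30.24 + 10.25·75.758556) = 0.0632 and y* = 75.758556·0.0632 = 4.7891.
Expenditure on x: 30.24·0.0632 = 1.9116; share = 0.0375.

share on x = 0.0375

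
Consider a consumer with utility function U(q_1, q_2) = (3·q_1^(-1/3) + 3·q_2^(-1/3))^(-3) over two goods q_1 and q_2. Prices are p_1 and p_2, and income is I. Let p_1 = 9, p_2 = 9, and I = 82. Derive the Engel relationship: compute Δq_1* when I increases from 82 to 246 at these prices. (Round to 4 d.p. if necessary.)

MRS = MU_q_1/MU_q_2 = (q_2/q_1)^(4/3). Set equal to p_1/p_2.
Solve for the ratio: q_2/q_1 = [p_1/p_2]^(0.75).
Substitute q_2 = (q_2/q_1)·q_1 into the budget: q_1* = I/(p_1 + p_2·(q_2/q_1)).
Numerically q_2/q_1 = 1, so q_1* = 82/(9 + 9·1) = 4.5556.
At I' = 246: q_1* = 13.6667. Change: 13.6667 − 4.5556 = 9.1111.

Δq_1* = 9.1111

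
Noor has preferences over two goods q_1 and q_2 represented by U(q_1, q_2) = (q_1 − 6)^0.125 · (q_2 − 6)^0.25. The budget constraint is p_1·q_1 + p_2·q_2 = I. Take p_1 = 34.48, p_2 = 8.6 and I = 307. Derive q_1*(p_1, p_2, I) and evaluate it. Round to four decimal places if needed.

q_1* = 6.4691

Let q_1' = q_1−6, q_2' = q_2−6. MRS = (1/2)·q_2'/q_1' = p_1/p_2.
After buying the subsistence bundle (6, 6), a share 1/3 of the remaining income goes to q_1: q_1* = 6 + 1/3·(I − 6p_1 − 6p_2)/p_1.
Discretionary income = 307 − 6·34.48 − 6·8.6 = 48.52; q_1* = 6 + 1/3·48.52/34.48 = 6.4691.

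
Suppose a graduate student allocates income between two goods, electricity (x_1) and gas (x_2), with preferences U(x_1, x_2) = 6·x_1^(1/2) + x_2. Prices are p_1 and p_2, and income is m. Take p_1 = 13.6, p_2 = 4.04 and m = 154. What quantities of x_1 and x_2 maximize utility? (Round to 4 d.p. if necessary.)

Set MRS = p_1/p_2: 3·x_1^(−1/2) = p_1/p_2.
Thus x_1* = (3·p_2/p_1)² — independent of m — with the rest of income spent on x_2.
Plugging in: x_1* = (3·4.04/13.6)² = 0.7942, x_2* = 35.4453.

x_1* = 0.7942, x_2* = 35.4453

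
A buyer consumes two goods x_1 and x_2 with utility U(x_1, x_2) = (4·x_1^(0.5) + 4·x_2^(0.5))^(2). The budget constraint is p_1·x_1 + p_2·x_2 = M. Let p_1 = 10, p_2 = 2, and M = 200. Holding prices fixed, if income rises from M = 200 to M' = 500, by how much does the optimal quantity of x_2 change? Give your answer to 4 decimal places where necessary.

Δx_2* = 125

Numerically x_2/x_1 = 25, so x_1* = 200/(10 + 2·25) = 3.3333 and x_2* = 25·3.3333 = 83.3333.
At M' = 500: x_2* = 208.3333. Change: 208.3333 − 83.3333 = 125.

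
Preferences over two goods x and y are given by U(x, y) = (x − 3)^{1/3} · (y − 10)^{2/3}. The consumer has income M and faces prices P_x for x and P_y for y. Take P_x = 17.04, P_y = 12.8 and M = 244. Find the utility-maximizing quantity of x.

This is Cobb-Douglas in (x−3, y−10): tangency gives 1/3·P_y·(y−10) = 2/3·P_x·(x−3).
Substituting into the budget: x* = 3 + 1/3·(M − 3·P_x − 10·P_y)/P_x, and y* = 10 + 2/3·(…)/P_y.
Discretionary income = 244 − 3·17.04 − 10·12.8 = 64.88; x* = 3 + 1/3·64.88/17.04 = 4.2692.

x* = 4.2692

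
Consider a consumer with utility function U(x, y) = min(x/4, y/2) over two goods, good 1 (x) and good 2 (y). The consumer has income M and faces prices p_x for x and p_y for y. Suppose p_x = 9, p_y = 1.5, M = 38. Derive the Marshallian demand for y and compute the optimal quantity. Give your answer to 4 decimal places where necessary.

y* = 1.9487

With perfect complements, no substitution: consume in ratio x:y = 4:2.
Budget: p_x·x + p_y·(1/2)·x = M, so (4·p_x + 2·p_y)·x = 4·M.
Demand: x*(p_x,p_y,M) = 4·M/(4·p_x + 2·p_y), y* = 2·M/(4·p_x + 2·p_y).
Here 4·9 + 2·1.5 = 39, giving y* = 1.9487.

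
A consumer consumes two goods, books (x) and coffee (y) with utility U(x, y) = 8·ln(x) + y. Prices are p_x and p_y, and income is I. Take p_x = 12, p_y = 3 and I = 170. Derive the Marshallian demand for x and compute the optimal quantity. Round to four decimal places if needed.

So x*(p_x,p_y) = 8·p_y/p_x, independent of income; and y* = (I − 8·p_y)/p_y.
At the given prices: x* = 8·3/12 = 2.

x* = 2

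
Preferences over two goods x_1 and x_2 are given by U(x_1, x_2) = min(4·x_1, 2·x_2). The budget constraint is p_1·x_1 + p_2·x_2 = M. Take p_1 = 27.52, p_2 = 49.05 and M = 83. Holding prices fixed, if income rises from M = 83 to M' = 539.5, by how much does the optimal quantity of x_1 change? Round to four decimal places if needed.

With perfect complements, no substitution: consume in ratio x_1:x_2 = 2:4.
Budget: p_1·x_1 + p_2·2·x_1 = M, so (2·p_1 + 4·p_2)·x_1 = 2·M.
Demand: x_1*(p_1,p_2,M) = 2·M/(2·p_1 + 4·p_2), x_2* = 4·M/(2·p_1 + 4·p_2).
Here 2·27.52 + 4·49.05 = 251.24, giving x_1* = 0.6607.
At M' = 539.5: x_1* = 4.2947. Change: 4.2947 − 0.6607 = 3.634.

Δx_1* = 3.634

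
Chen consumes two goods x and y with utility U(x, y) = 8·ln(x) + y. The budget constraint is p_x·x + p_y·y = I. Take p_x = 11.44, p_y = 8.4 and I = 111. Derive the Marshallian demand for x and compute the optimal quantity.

MU_x = 8/x, MU_y = 1. Tangency: 8/x = p_x/p_y.
So x*(p_x,p_y) = 8·p_y/p_x, independent of income; and y* = (I − 8·p_y)/p_y.
At the given prices: x* = 8·8.4/11.44 = 5.8741.

x* = 5.8741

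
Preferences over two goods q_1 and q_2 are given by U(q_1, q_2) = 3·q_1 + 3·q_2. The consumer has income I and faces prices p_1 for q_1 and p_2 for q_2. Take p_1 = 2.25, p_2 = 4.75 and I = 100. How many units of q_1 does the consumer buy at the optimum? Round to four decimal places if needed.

q_1* = 44.4444

Perfect substitutes: compare marginal utility per dollar. 3/p_1 vs 3/p_2 → 1.3333 vs 0.6316.
q_1 gives more utility per dollar, so spend all income on q_1: q_1* = I/p_1, q_2* = 0.
Numerically: q_1* = 44.4444, q_2* = 0.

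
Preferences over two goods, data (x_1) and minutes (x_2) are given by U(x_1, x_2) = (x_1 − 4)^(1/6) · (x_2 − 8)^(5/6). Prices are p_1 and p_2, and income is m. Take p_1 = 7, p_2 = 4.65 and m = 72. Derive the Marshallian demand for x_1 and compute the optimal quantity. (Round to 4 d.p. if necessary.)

x_1* = 4.1619

This is Cobb-Douglas in (x_1−4, x_2−8): tangency gives 1/6·p_2·(x_2−8) = 5/6·p_1·(x_1−4).
After buying the subsistence bundle (4, 8), a share 1/6 of the remaining income goes to x_1: x_1* = 4 + 1/6·(m − 4p_1 − 8p_2)/p_1.
Discretionary income = 72 − 4·7 − 8·4.65 = 6.8; x_1* = 4 + 1/6·6.8/7 = 4.1619.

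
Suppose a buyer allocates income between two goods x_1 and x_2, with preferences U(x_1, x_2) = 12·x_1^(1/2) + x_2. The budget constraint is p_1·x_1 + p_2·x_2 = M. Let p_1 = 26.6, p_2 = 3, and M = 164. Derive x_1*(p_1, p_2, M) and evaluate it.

x_1* = 0.4579

Solve: √x_1 = 6·p_2/p_1, so x_1*(p_1,p_2) = (6·p_2/p_1)², and x_2* = (M − p_1·x_1*)/p_2.
Plugging in: x_1* = (6·3/26.6)² = 0.4579.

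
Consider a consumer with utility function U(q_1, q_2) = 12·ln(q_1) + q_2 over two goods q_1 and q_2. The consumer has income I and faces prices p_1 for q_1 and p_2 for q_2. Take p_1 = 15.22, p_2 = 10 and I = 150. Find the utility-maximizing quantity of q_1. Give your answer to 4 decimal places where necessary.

So q_1*(p_1,p_2) = 12·p_2/p_1, independent of income; and q_2* = (I − 12·p_2)/p_2.
At the given prices: q_1* = 12·10/15.22 = 7.8844.

q_1* = 7.8844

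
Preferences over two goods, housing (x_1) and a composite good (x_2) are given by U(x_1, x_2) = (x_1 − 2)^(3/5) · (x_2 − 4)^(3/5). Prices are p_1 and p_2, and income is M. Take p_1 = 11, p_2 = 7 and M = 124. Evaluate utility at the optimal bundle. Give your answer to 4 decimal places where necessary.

V = 5.6227

This is Cobb-Douglas in (x_1−2, x_2−4): tangency gives 0.6·p_2·(x_2−4) = 0.6·p_1·(x_1−2).
After buying the subsistence bundle (2, 4), a share 0.5 of the remaining income goes to x_1: x_1* = 2 + 0.5·(M − 2p_1 − 4p_2)/p_1.
Discretionary income = 124 − 2·11 − 4·7 = 74; x_1* = 2 + 0.5·74/11 = 5.3636; x_2* = 4 + 0.5·74/7 = 9.2857.
Utility at the optimum: U(5.3636, 9.2857) = 5.6227.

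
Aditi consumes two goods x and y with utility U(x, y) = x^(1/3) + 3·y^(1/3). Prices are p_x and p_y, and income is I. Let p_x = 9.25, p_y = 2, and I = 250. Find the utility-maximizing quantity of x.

x* = 2.2199

Numerically y/x = 51.683211, so x* = 250/(9.25 + 2·51.683211) = 2.2199.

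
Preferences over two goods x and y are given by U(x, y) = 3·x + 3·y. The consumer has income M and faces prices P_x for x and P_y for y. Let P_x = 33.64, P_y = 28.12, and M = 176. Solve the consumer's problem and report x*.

x* = 0

Linear utility — the consumer picks whichever good has higher MU/price: 3/33.64 = 0.0892 vs 3/28.12 = 0.1067.
y gives more utility per dollar, so spend all income on y: y* = M/P_y, x* = 0.
Numerically: x* = 0, y* = 6.2589.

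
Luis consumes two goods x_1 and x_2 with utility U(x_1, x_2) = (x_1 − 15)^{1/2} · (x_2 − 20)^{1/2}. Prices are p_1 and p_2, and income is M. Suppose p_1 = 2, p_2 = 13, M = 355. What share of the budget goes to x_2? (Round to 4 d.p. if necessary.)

Substituting into the budget: x_1* = 15 + 0.5·(M − 15·p_1 − 20·p_2)/p_1, and x_2* = 20 + 0.5·(…)/p_2.
Discretionary income = 355 − 15·2 − 20·13 = 65; x_1* = 15 + 0.5·65/2 = 31.25; x_2* = 20 + 0.5·65/13 = 22.5.
Expenditure on x_2: 13·22.5 = 292.5; share = 0.8239.

share on x_2 = 0.8239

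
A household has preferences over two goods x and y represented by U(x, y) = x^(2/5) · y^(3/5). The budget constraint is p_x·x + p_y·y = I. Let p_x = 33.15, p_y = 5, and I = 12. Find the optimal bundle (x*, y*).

x* = 0.1448, y* = 1.44

Tangency: MRS = (2/3)·y/x = p_x/p_y.
Rearranging, p_y·y = (3/2)·p_x·x. Substituting into the budget gives p_x·x·(1 + (3/2)) = I.
Demand: x*(p_x,p_y,I) = 0.4·I/p_x and y* = 0.6·I/p_y.
At p_x=33.15, p_y=5, I=12: x* = 0.4·12/33.15 = 0.1448, y* = 1.44.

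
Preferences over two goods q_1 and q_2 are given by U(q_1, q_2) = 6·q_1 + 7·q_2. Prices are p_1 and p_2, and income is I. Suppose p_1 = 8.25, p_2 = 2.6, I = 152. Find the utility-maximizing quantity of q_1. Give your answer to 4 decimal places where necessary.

Linear utility — the consumer picks whichever good has higher MU/price: 6/8.25 = 0.7273 vs 7/2.6 = 2.6923.
q_2 gives more utility per dollar, so spend all income on q_2: q_2* = I/p_2, q_1* = 0.
Numerically: q_1* = 0, q_2* = 58.4615.

q_1* = 0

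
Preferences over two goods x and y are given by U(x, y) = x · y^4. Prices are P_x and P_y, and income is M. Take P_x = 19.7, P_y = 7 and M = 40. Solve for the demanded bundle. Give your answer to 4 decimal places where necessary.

The MRS is (1/4)·y/x. Set MRS = P_x/P_y.
So P_y·y = 4·P_x·x; combined with the budget, a share 0.2 of income goes to x.
Demand: x*(P_x,P_y,M) = 0.2·M/P_x and y* = 0.8·M/P_y.
At P_x=19.7, P_y=7, M=40: x* = 0.2·40/19.7 = 0.4061, y* = 4.5714.

x* = 0.4061, y* = 4.5714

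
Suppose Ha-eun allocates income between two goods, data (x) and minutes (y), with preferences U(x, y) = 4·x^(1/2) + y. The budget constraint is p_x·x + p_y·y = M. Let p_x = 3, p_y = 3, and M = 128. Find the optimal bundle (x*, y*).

Set MRS = p_x/p_y: 2·x^(−1/2) = p_x/p_y.
Solve: √x = 2·p_y/p_x, so x*(p_x,p_y) = (2·p_y/p_x)², and y* = (M − p_x·x*)/p_y.
Plugging in: x* = (2·3/3)² = 4, y* = 38.6667.

x* = 4, y* = 38.6667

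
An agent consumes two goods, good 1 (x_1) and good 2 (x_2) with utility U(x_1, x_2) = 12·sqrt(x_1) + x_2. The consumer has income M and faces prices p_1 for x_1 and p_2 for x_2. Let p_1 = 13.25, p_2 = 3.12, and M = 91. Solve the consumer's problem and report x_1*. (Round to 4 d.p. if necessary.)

MU_x_1 = 6/√x_1, MU_x_2 = 1. Tangency: 6/√x_1 = p_1/p_2.
Solve: √x_1 = 6·p_2/p_1, so x_1*(p_1,p_2) = (6·p_2/p_1)², and x_2* = (M − p_1·x_1*)/p_2.
Plugging in: x_1* = (6·3.12/13.25)² = 1.9961.

x_1* = 1.9961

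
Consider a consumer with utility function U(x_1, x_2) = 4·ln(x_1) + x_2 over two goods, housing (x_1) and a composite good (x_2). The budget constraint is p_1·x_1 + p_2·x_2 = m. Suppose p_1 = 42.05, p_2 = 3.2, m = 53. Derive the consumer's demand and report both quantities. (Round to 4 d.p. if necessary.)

x_1* = 0.3044, x_2* = 12.5625

Set MRS = p_1/p_2: (4/x_1)/1 = p_1/p_2.
So x_1*(p_1,p_2) = 4·p_2/p_1, independent of income; and x_2* = (m − 4·p_2)/p_2.
At the given prices: x_1* = 4·3.2/42.05 = 0.3044, and x_2* = 12.5625.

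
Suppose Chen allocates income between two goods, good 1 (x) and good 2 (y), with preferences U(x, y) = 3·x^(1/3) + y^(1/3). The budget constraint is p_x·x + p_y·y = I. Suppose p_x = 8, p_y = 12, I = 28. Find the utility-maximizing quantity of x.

From the CES first-order condition, 3·(y/x)^(2/3) = p_x/p_y.
Solve for the ratio: y/x = [(1/3)·p_x/p_y]^(1.5).
With the ratio pinned down, the budget gives x* = I/(p_x + p_y·(y/x)) and y* = (y/x)·x*.
Numerically y/x = 0.104757, so x* = 28/(8 + 12·0.104757) = 3.0247.

x* = 3.0247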